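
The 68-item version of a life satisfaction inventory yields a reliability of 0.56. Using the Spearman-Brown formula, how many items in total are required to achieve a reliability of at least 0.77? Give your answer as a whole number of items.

179

Spearman-Brown solved for the length factor n:
n = r_target (1 − r_old) / [ r_old (1 − r_target) ]
n = 0.77 × (1 − 0.56) / [ 0.56 × (1 − 0.77) ]
  = 0.3388 / 0.1288 = 2.6304
So the test needs 2.6304 × 68 ≈ 178.87 items; rounding up, 179.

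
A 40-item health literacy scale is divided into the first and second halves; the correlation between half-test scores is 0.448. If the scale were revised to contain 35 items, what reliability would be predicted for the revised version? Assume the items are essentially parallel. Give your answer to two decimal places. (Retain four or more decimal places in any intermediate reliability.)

0.59

Spearman-Brown correction (n = 2): r_full = 2·0.448/(1 + 0.448) = 0.6188
Then adjust to 35 items: n = 35/40 = 0.8750
r_new = n·r_full / (1 + (n − 1)·r_full) = 0.5414 / 0.9226 ≈ 0.5868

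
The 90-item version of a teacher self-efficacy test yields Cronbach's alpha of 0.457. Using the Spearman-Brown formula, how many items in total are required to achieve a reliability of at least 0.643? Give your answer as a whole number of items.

n = 0.643 × (1 − 0.457) / [ 0.457 × (1 − 0.643) ]
  = 0.349149 / 0.163149 = 2.1401
Items needed = n × 90 = 2.1401 × 90 ≈ 192.61 → round up to 193

193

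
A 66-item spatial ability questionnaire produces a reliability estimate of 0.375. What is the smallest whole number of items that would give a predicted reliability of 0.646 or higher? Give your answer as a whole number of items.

Rearranging the Spearman-Brown formula for n,
n = r_target (1 − r_old) / [ r_old (1 − r_target) ]
n = 0.646(1 − 0.375) / [0.375(1 − 0.646)]
  = 0.403750 / 0.132750 = 3.0414
So the test needs 3.0414 × 66 ≈ 200.73 items; rounding up, 201.

201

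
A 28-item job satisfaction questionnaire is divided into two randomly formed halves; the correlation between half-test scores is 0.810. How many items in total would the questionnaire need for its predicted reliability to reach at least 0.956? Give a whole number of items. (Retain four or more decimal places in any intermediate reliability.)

r_full = 2(0.810)/(1 + 0.810) = 0.8950
Solve Spearman-Brown for n: n = 0.956(1 − 0.8950) / [0.8950(1 − 0.956)] = 2.5490
Items = 2.5490 × 28 ≈ 71.37 → 72

72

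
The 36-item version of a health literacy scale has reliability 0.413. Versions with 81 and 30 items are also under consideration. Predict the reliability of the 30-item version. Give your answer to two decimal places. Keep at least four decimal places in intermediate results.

The 81-item form is not needed; work directly from the 36-item form with n = 30/36 = 0.8333.
r_{30} = n·r / (1 + (n − 1)·r) = 0.3442 / 0.9312 ≈ 0.3696

0.37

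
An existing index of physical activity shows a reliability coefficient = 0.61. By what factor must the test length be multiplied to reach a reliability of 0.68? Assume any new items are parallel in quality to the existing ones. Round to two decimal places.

1.36

Spearman-Brown solved for the length factor n:
n = r*(1 − r) / [ r (1 − r*) ]
n = 0.68 × (1 − 0.61) / [ 0.61 × (1 − 0.68) ]
n = 0.2652 / 0.1952 ≈ 1.3586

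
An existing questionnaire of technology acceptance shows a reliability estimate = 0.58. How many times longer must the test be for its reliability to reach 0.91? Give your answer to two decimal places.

Invert Spearman-Brown to solve for n:
n = r*(1 − r) / [ r (1 − r*) ]
n = [0.91 × 0.42] / [0.58 × 0.09]
  = 0.3822 / 0.0522 = 7.3218

7.32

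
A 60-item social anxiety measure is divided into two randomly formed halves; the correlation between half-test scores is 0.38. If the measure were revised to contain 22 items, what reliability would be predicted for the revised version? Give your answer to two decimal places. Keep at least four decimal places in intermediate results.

0.31

Full-test reliability from the split-half r: r_full = 2(0.38)/(1 + 0.38) = 0.5507
Length factor from 60 to 22 items: n = 22/60 = 0.3667
r_new = n·r_full / (1 + (n − 1)·r_full) = 0.2019 / 0.6512 ≈ 0.3100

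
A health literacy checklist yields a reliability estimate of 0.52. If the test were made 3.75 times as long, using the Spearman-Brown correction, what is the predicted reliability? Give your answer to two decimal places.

By Spearman-Brown, r_new = n r / (1 + (n − 1) r).
r_new = 3.75·0.52 / [1 + (3.75 − 1)·0.52]
     = 1.9500 / 2.4300 = 0.8025

0.80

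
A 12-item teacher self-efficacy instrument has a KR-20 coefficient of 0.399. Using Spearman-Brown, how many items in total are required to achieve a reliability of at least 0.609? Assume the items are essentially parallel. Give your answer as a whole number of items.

Invert Spearman-Brown to solve for n:
n = r_target (1 − r_old) / [ r_old (1 − r_target) ]
n = [0.609 × 0.601] / [0.399 × 0.391]
n = 0.366009 / 0.156009 ≈ 2.3461
Items needed = n × 12 = 2.3461 × 12 ≈ 28.15 → round up to 29

29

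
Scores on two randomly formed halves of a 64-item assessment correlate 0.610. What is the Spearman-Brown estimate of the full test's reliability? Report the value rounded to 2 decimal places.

The full test is twice the length of either half (n = 2).
r_full = 2r_hh / (1 + r_hh) = 2 × 0.610 / (1 + 0.610)
r_full = 1.2200 / 1.6100 ≈ 0.7578

0.76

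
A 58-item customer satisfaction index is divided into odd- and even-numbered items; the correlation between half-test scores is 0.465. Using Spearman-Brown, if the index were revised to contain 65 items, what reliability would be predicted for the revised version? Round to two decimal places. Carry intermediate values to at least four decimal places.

Spearman-Brown correction (n = 2): r_full = 2·0.465/(1 + 0.465) = 0.6348
Then adjust to 65 items: n = 65/58 = 1.1207
r_new = n·r_full / (1 + (n − 1)·r_full) = 0.7114 / 1.0766 ≈ 0.6608

0.66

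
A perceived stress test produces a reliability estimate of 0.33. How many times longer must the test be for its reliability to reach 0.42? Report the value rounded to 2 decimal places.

Spearman-Brown solved for the length factor n:
n = r*(1 − r) / [ r (1 − r*) ]
n = [0.42 × 0.67] / [0.33 × 0.58]
n = 0.2814 / 0.1914 ≈ 1.4702

1.47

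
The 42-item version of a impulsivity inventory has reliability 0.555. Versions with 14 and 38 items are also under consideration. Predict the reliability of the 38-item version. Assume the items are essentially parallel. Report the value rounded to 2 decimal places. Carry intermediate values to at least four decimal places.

0.53

The 14-item form is not needed; work directly from the 42-item form with n = 38/42 = 0.9048.
r_{38} = n·r / (1 + (n − 1)·r) = 0.5022 / 0.9472 ≈ 0.5302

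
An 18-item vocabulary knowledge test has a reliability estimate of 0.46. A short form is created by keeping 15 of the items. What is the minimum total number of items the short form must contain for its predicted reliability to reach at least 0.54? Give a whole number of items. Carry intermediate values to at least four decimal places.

Short-form reliability: n = 15/18 = 0.8333; r_15 = n·r/(1+(n−1)r) ≈ 0.4152
Then solve for n' with r_old = 0.4152, r_target = 0.54: n' = 0.54(1 − 0.4152)/[0.4152(1 − 0.54)] = 1.6534
Items = 1.6534 × 15 ≈ 24.80 → 25

25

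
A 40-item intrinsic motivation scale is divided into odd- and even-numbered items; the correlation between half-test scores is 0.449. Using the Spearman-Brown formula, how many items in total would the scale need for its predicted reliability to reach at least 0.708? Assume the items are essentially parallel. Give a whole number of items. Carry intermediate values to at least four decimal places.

Corrected full-test reliability: r_full = 2 × 0.449 / (1 + 0.449) ≈ 0.6197
Solve Spearman-Brown for n: n = 0.708(1 − 0.6197) / [0.6197(1 − 0.708)] = 1.4880
Items = 1.4880 × 40 ≈ 59.52 → 60

60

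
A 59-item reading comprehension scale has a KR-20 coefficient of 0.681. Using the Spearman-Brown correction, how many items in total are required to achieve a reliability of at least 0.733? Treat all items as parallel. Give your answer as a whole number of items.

76

Spearman-Brown solved for the length factor n:
n = r_target (1 − r_old) / [ r_old (1 − r_target) ]
n = 0.733(1 − 0.681) / [0.681(1 − 0.733)]
  = 0.233827 / 0.181827 = 1.2860
1.2860 × 59 = 75.87 → 76 items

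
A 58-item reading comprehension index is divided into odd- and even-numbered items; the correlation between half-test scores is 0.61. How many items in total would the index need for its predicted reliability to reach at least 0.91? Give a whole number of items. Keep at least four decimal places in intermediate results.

188

Corrected full-test reliability: r_full = 2 × 0.61 / (1 + 0.61) ≈ 0.7578
n = r_tgt(1 − r_full) / [r_full(1 − r_tgt)] = 0.91 × 0.2422 / (0.7578 × 0.09) ≈ 3.2316
Required items = 3.2316 × 58 = 187.43, so 188 items.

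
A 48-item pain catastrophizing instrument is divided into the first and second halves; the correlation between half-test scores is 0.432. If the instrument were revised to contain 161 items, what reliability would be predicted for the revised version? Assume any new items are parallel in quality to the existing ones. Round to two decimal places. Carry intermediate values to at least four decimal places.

0.84

First correct the split-half correlation to full-test reliability: r_full = 2 × 0.432 / (1 + 0.432) ≈ 0.6034
Length factor from 48 to 161 items: n = 161/48 = 3.3542
r_new = n·r_full / (1 + (n − 1)·r_full) = 2.0239 / 2.4205 ≈ 0.8361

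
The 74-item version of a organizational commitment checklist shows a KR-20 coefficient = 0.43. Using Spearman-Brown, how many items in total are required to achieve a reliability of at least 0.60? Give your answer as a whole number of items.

148

n = 0.60 × (1 − 0.43) / [ 0.43 × (1 − 0.60) ]
  = 0.3420 / 0.1720 = 1.9884
1.9884 × 74 = 147.14 → 148 items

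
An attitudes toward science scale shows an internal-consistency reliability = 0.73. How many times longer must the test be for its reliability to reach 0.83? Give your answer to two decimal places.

1.81

Invert Spearman-Brown to solve for n:
n = r*(1 − r) / [ r (1 − r*) ]
n = 0.83 × (1 − 0.73) / [ 0.73 × (1 − 0.83) ]
n = 0.2241 / 0.1241 ≈ 1.8058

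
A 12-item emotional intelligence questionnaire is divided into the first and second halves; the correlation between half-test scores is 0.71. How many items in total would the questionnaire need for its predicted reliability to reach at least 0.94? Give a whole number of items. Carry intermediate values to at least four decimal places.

39

Corrected full-test reliability: r_full = 2 × 0.71 / (1 + 0.71) ≈ 0.8304
Solve Spearman-Brown for n: n = 0.94(1 − 0.8304) / [0.8304(1 − 0.94)] = 3.1997
Items = 3.1997 × 12 ≈ 38.40 → 39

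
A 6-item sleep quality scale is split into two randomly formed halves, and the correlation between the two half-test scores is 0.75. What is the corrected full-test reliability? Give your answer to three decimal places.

0.857

Apply the Spearman-Brown correction with n = 2:
r_full = 2r_hh / (1 + r_hh) = 2 × 0.75 / (1 + 0.75)
r_full = 1.5000 / 1.7500 ≈ 0.8571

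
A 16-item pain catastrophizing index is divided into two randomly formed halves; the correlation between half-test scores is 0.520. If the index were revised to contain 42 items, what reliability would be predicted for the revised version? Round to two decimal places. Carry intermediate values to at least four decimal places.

Spearman-Brown correction (n = 2): r_full = 2·0.520/(1 + 0.520) = 0.6842
Length factor from 16 to 42 items: n = 42/16 = 2.6250
r_new = n·r_full / (1 + (n − 1)·r_full) = 1.7960 / 2.1118 ≈ 0.8505

0.85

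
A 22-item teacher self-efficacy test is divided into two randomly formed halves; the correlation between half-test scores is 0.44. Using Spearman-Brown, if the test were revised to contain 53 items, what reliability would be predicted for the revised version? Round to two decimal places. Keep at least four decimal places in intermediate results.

0.79

First correct the split-half correlation to full-test reliability: r_full = 2 × 0.44 / (1 + 0.44) ≈ 0.6111
Then adjust to 53 items: n = 53/22 = 2.4091
r_new = n·r_full / (1 + (n − 1)·r_full) = 1.4722 / 1.8611 ≈ 0.7910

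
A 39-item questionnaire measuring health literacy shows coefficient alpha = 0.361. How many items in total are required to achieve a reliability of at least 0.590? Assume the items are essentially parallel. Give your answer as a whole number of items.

100

n = 0.590(1 − 0.361) / [0.361(1 − 0.590)]
n = 0.377010 / 0.148010 ≈ 2.5472
2.5472 × 39 = 99.34 → 100 items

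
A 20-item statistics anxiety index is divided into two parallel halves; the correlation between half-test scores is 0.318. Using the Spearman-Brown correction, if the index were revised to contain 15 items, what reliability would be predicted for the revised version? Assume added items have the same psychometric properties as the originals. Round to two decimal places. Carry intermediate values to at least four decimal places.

Spearman-Brown correction (n = 2): r_full = 2·0.318/(1 + 0.318) = 0.4825
Then adjust to 15 items: n = 15/20 = 0.7500
r_new = n·r_full / (1 + (n − 1)·r_full) = 0.3619 / 0.8794 ≈ 0.4115

0.41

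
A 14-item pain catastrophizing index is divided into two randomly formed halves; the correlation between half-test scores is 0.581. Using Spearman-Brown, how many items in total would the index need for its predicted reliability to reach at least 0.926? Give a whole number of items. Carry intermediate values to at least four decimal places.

64

r_full = 2(0.581)/(1 + 0.581) = 0.7350
n = r_tgt(1 − r_full) / [r_full(1 − r_tgt)] = 0.926 × 0.2650 / (0.7350 × 0.074) ≈ 4.5117
Required items = 4.5117 × 14 = 63.16, so 64 items.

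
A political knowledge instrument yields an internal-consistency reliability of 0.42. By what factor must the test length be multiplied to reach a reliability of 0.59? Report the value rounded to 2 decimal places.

1.99

Rearranging the Spearman-Brown formula for n,
n = r*(1 − r) / [ r (1 − r*) ]
n = [0.59 × 0.58] / [0.42 × 0.41]
  = 0.3422 / 0.1722 = 1.9872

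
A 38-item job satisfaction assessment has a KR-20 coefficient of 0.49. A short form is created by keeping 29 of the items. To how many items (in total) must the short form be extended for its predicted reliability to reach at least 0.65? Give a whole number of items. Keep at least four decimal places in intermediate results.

74

Short-form reliability: n = 29/38 = 0.7632; r_29 = n·r/(1+(n−1)r) ≈ 0.4231
Then solve for n' with r_old = 0.4231, r_target = 0.65: n' = 0.65(1 − 0.4231)/[0.4231(1 − 0.65)] = 2.5322
Items = 2.5322 × 29 ≈ 73.43 → 74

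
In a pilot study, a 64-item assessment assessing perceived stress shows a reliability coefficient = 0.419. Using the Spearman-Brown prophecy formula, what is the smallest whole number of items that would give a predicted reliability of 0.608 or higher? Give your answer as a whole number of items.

Invert Spearman-Brown to solve for n:
n = r*(1 − r) / [ r (1 − r*) ]
n = [0.608 × 0.581] / [0.419 × 0.392]
  = 0.353248 / 0.164248 = 2.1507
So the test needs 2.1507 × 64 ≈ 137.64 items; rounding up, 138.

138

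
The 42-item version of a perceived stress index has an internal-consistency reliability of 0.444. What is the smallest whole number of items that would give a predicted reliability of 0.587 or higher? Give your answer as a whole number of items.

75

Invert Spearman-Brown to solve for n:
n = r*(1 − r) / [ r (1 − r*) ]
n = 0.587(1 − 0.444) / [0.444(1 − 0.587)]
  = 0.326372 / 0.183372 = 1.7798
1.7798 × 42 = 74.75 → 75 items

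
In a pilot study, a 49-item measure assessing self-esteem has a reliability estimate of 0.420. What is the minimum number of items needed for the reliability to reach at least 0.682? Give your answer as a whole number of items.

Spearman-Brown solved for the length factor n:
n = r_target (1 − r_old) / [ r_old (1 − r_target) ]
n = [0.682 × 0.580] / [0.420 × 0.318]
  = 0.395560 / 0.133560 = 2.9617
Items needed = n × 49 = 2.9617 × 49 ≈ 145.12 → round up to 146

146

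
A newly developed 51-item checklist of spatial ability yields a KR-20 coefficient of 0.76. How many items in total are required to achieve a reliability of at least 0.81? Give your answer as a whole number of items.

n = 0.81(1 − 0.76) / [0.76(1 − 0.81)]
n = 0.1944 / 0.1444 ≈ 1.3463
So the test needs 1.3463 × 51 ≈ 68.66 items; rounding up, 69.

69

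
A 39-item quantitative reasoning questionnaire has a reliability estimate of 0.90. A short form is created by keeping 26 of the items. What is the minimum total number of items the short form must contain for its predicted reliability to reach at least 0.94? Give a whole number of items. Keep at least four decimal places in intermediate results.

68

First, r for the 26-item form: n = 26/39 = 0.6667, so r_26 = 0.6667·0.90/(1 + (0.6667 − 1)·0.90) = 0.8571
Then solve for n' with r_old = 0.8571, r_target = 0.94: n' = 0.94(1 − 0.8571)/[0.8571(1 − 0.94)] = 2.6120
Items = 2.6120 × 26 ≈ 67.91 → 68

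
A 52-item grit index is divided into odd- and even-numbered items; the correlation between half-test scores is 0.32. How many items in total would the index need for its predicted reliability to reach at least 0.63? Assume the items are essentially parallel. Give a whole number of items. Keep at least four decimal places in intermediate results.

95

r_full = 2(0.32)/(1 + 0.32) = 0.4848
Solve Spearman-Brown for n: n = 0.63(1 − 0.4848) / [0.4848(1 − 0.63)] = 1.8095
Required items = 1.8095 × 52 = 94.09, so 95 items.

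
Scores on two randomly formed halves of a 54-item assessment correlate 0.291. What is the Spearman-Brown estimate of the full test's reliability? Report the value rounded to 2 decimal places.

Apply the Spearman-Brown correction with n = 2:
r_full = 2(0.291) / (1 + 0.291)
       = 0.5820 / 1.2910 = 0.4508

0.45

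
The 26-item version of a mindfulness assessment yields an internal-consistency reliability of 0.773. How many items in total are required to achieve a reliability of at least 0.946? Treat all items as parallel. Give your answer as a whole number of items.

Spearman-Brown solved for the length factor n:
n = r*(1 − r) / [ r (1 − r*) ]
n = [0.946 × 0.227] / [0.773 × 0.054]
n = 0.214742 / 0.041742 ≈ 5.1445
Items needed = n × 26 = 5.1445 × 26 ≈ 133.76 → round up to 134

134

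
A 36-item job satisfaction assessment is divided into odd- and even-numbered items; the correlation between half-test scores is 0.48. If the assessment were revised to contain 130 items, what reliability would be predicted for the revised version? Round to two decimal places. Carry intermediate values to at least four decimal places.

Full-test reliability from the split-half r: r_full = 2(0.48)/(1 + 0.48) = 0.6486
Then adjust to 130 items: n = 130/36 = 3.6111
r_new = n·r_full / (1 + (n − 1)·r_full) = 2.3422 / 2.6936 ≈ 0.8695

0.87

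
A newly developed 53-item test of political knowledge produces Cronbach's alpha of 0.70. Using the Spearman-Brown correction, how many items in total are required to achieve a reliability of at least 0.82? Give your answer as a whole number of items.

104

Spearman-Brown solved for the length factor n:
n = r_target (1 − r_old) / [ r_old (1 − r_target) ]
n = [0.82 × 0.30] / [0.70 × 0.18]
  = 0.2460 / 0.1260 = 1.9524
1.9524 × 53 = 103.48 → 104 items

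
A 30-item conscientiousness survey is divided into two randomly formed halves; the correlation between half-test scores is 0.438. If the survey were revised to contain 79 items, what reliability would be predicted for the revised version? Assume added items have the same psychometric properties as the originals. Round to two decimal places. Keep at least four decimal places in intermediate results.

0.80

First correct the split-half correlation to full-test reliability: r_full = 2 × 0.438 / (1 + 0.438) ≈ 0.6092
Then adjust to 79 items: n = 79/30 = 2.6333
r_new = n·r_full / (1 + (n − 1)·r_full) = 1.6042 / 1.9950 ≈ 0.8041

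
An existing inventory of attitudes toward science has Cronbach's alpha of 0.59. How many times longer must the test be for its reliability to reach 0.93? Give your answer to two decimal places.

9.23

n = 0.93 × (1 − 0.59) / [ 0.59 × (1 − 0.93) ]
  = 0.3813 / 0.0413 = 9.2324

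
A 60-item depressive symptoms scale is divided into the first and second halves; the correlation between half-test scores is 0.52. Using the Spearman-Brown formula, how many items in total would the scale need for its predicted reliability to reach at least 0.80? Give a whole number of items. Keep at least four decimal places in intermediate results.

111

r_full = 2(0.52)/(1 + 0.52) = 0.6842
Solve Spearman-Brown for n: n = 0.80(1 − 0.6842) / [0.6842(1 − 0.80)] = 1.8462
Items = 1.8462 × 60 ≈ 110.77 → 111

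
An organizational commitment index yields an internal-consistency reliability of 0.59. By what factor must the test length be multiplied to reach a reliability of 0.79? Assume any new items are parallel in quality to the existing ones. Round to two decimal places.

2.61

n = 0.79(1 − 0.59) / [0.59(1 − 0.79)]
n = 0.3239 / 0.1239 ≈ 2.6142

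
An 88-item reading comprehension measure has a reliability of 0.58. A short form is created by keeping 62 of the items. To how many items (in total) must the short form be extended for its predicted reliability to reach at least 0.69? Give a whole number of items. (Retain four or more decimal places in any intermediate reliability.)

First, r for the 62-item form: n = 62/88 = 0.7045, so r_62 = 0.7045·0.58/(1 + (0.7045 − 1)·0.58) = 0.4931
Then solve for n' with r_old = 0.4931, r_target = 0.69: n' = 0.69(1 − 0.4931)/[0.4931(1 − 0.69)] = 2.2881
Items = 2.2881 × 62 ≈ 141.86 → 142

142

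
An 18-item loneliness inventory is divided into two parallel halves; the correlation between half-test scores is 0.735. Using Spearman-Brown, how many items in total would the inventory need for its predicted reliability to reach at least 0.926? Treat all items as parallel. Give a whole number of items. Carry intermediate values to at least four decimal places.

Corrected full-test reliability: r_full = 2 × 0.735 / (1 + 0.735) ≈ 0.8473
n = r_tgt(1 − r_full) / [r_full(1 − r_tgt)] = 0.926 × 0.1527 / (0.8473 × 0.074) ≈ 2.2552
Items = 2.2552 × 18 ≈ 40.59 → 41

41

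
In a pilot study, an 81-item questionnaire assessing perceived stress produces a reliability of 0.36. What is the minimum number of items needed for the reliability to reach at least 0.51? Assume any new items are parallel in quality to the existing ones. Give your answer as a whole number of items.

Invert Spearman-Brown to solve for n:
n = r_target (1 − r_old) / [ r_old (1 − r_target) ]
n = 0.51 × (1 − 0.36) / [ 0.36 × (1 − 0.51) ]
  = 0.3264 / 0.1764 = 1.8503
So the test needs 1.8503 × 81 ≈ 149.87 items; rounding up, 150.

150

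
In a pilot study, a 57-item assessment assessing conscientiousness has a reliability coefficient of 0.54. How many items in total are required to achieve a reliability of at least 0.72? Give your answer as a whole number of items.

125

Spearman-Brown solved for the length factor n:
n = r_target (1 − r_old) / [ r_old (1 − r_target) ]
n = 0.72(1 − 0.54) / [0.54(1 − 0.72)]
  = 0.3312 / 0.1512 = 2.1905
Items needed = n × 57 = 2.1905 × 57 ≈ 124.86 → round up to 125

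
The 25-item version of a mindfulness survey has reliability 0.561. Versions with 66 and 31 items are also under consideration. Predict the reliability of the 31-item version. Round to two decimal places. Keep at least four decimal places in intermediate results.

0.61

The 66-item form is not needed; work directly from the 25-item form with n = 31/25 = 1.2400.
r_{31} = n·r / (1 + (n − 1)·r) = 0.6956 / 1.1346 ≈ 0.6131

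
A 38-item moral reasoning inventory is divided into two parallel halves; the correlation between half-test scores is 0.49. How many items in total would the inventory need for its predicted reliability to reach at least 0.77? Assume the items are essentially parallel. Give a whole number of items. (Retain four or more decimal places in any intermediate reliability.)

67

r_full = 2(0.49)/(1 + 0.49) = 0.6577
n = r_tgt(1 − r_full) / [r_full(1 − r_tgt)] = 0.77 × 0.3423 / (0.6577 × 0.23) ≈ 1.7424
Items = 1.7424 × 38 ≈ 66.21 → 67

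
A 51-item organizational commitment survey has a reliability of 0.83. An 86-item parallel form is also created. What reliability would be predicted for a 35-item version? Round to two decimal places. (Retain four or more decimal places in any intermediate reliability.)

The 86-item form is not needed; work directly from the 51-item form with n = 35/51 = 0.6863.
r_{35} = n·r / (1 + (n − 1)·r) = 0.5696 / 0.7396 ≈ 0.7701

0.77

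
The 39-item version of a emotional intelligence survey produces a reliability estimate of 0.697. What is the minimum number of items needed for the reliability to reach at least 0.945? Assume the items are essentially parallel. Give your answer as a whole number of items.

n = 0.945(1 − 0.697) / [0.697(1 − 0.945)]
n = 0.286335 / 0.038335 ≈ 7.4693
Items needed = n × 39 = 7.4693 × 39 ≈ 291.30 → round up to 292

292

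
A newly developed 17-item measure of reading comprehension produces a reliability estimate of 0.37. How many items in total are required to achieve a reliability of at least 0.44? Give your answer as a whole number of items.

Spearman-Brown solved for the length factor n:
n = r*(1 − r) / [ r (1 − r*) ]
n = [0.44 × 0.63] / [0.37 × 0.56]
n = 0.2772 / 0.2072 ≈ 1.3378
1.3378 × 17 = 22.74 → 23 items

23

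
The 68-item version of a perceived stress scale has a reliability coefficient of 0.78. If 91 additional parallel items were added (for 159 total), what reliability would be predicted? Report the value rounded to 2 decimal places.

n = 159/68 = 2.3382
r_new = (2.3382 × 0.78) / (1 + (2.3382 − 1) × 0.78)
     = 1.8238 / 2.0438 = 0.8924

0.89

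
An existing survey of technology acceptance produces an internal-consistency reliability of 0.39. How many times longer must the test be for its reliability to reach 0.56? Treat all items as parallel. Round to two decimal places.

Invert Spearman-Brown to solve for n:
n = r*(1 − r) / [ r (1 − r*) ]
n = 0.56 × (1 − 0.39) / [ 0.39 × (1 − 0.56) ]
n = 0.3416 / 0.1716 ≈ 1.9907

1.99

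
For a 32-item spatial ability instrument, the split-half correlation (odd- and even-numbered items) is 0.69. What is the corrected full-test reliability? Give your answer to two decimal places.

Apply the Spearman-Brown correction with n = 2:
r_full = 2(0.69) / (1 + 0.69)
       = 1.3800 / 1.6900 = 0.8166

0.82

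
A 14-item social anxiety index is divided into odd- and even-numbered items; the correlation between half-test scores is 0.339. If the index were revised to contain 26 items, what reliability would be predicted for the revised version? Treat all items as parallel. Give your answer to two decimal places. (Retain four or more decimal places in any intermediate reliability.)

0.66

Full-test reliability from the split-half r: r_full = 2(0.339)/(1 + 0.339) = 0.5063
Length factor from 14 to 26 items: n = 26/14 = 1.8571
r_new = n·r_full / (1 + (n − 1)·r_full) = 0.9402 / 1.4339 ≈ 0.6557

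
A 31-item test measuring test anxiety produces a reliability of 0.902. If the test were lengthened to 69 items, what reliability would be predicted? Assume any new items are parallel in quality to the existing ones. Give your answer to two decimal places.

0.95

The new length is 69/31 = 2.2258 times the old.
r_new = 2.2258·0.902 / [1 + (2.2258 − 1)·0.902]
     = 2.0077 / 2.1057 = 0.9535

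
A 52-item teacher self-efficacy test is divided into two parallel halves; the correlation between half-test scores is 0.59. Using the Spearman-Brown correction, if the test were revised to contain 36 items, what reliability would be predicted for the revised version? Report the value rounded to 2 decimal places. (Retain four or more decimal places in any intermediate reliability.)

0.67

Spearman-Brown correction (n = 2): r_full = 2·0.59/(1 + 0.59) = 0.7421
Length factor from 52 to 36 items: n = 36/52 = 0.6923
r_new = n·r_full / (1 + (n − 1)·r_full) = 0.5138 / 0.7717 ≈ 0.6658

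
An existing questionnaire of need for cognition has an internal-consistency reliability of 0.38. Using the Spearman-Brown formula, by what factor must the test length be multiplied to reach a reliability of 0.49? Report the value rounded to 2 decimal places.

n = 0.49 × (1 − 0.38) / [ 0.38 × (1 − 0.49) ]
  = 0.3038 / 0.1938 = 1.5676

1.57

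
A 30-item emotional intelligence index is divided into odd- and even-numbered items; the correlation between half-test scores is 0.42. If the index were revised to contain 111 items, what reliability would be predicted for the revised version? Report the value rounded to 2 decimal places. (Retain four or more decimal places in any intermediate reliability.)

0.84

First correct the split-half correlation to full-test reliability: r_full = 2 × 0.42 / (1 + 0.42) ≈ 0.5915
Length factor from 30 to 111 items: n = 111/30 = 3.7000
r_new = n·r_full / (1 + (n − 1)·r_full) = 2.1886 / 2.5971 ≈ 0.8427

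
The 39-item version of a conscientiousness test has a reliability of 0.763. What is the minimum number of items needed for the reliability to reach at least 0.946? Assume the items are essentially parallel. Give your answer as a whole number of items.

213

n = 0.946(1 − 0.763) / [0.763(1 − 0.946)]
n = 0.224202 / 0.041202 ≈ 5.4415
So the test needs 5.4415 × 39 ≈ 212.22 items; rounding up, 213.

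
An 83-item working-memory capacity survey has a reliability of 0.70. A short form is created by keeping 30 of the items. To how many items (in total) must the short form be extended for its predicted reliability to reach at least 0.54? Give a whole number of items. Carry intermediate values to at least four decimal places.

42

First, r for the 30-item form: n = 30/83 = 0.3614, so r_30 = 0.3614·0.70/(1 + (0.3614 − 1)·0.70) = 0.4575
Then solve for n' with r_old = 0.4575, r_target = 0.54: n' = 0.54(1 − 0.4575)/[0.4575(1 − 0.54)] = 1.3920
Items = 1.3920 × 30 ≈ 41.76 → 42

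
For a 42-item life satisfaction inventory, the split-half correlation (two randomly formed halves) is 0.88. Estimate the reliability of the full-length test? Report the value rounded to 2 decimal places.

Apply the Spearman-Brown correction with n = 2:
r_full = 2(0.88) / (1 + 0.88)
r_full = 1.7600 / 1.8800 ≈ 0.9362

0.94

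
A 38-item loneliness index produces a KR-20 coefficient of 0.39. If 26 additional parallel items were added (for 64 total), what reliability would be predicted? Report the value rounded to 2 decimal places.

0.52

Length ratio n = 64/38 = 1.6842
r_new = (1.6842 × 0.39) / (1 + (1.6842 − 1) × 0.39)
     = 0.6568 / 1.2668 = 0.5185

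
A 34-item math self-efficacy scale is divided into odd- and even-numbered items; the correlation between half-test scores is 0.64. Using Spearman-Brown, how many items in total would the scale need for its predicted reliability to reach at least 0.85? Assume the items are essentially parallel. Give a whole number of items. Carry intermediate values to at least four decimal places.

55

r_full = 2(0.64)/(1 + 0.64) = 0.7805
Solve Spearman-Brown for n: n = 0.85(1 − 0.7805) / [0.7805(1 − 0.85)] = 1.5936
Required items = 1.5936 × 34 = 54.18, so 55 items.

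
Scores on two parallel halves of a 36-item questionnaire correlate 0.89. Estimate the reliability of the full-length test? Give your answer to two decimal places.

Apply the Spearman-Brown correction with n = 2:
r_full = 2r_hh / (1 + r_hh) = 2 × 0.89 / (1 + 0.89)
r_full = 1.7800 / 1.8900 ≈ 0.9418

0.94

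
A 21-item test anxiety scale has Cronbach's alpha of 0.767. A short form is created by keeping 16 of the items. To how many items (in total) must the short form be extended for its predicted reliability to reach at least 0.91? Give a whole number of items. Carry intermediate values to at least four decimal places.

65

First, r for the 16-item form: n = 16/21 = 0.7619, so r_16 = 0.7619·0.767/(1 + (0.7619 − 1)·0.767) = 0.7149
Then solve for n' with r_old = 0.7149, r_target = 0.91: n' = 0.91(1 − 0.7149)/[0.7149(1 − 0.91)] = 4.0323
Items = 4.0323 × 16 ≈ 64.52 → 65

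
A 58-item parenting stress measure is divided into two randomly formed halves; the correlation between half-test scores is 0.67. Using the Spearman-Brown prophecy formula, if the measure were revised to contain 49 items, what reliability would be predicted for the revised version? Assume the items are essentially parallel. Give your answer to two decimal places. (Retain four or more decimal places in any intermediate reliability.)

First correct the split-half correlation to full-test reliability: r_full = 2 × 0.67 / (1 + 0.67) ≈ 0.8024
Length factor from 58 to 49 items: n = 49/58 = 0.8448
r_new = n·r_full / (1 + (n − 1)·r_full) = 0.6779 / 0.8755 ≈ 0.7743

0.77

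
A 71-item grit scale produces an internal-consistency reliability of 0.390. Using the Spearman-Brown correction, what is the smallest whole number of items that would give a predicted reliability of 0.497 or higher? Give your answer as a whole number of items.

110

Invert Spearman-Brown to solve for n:
n = r_target (1 − r_old) / [ r_old (1 − r_target) ]
n = 0.497(1 − 0.390) / [0.390(1 − 0.497)]
  = 0.303170 / 0.196170 = 1.5454
So the test needs 1.5454 × 71 ≈ 109.72 items; rounding up, 110.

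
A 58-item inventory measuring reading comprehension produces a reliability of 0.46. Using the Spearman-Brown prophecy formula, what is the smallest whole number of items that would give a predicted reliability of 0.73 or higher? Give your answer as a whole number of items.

185

Spearman-Brown solved for the length factor n:
n = r_target (1 − r_old) / [ r_old (1 − r_target) ]
n = [0.73 × 0.54] / [0.46 × 0.27]
  = 0.3942 / 0.1242 = 3.1739
Items needed = n × 58 = 3.1739 × 58 ≈ 184.09 → round up to 185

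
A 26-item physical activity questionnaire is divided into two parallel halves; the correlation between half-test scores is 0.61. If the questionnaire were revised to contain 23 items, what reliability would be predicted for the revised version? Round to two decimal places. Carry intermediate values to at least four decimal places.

0.73

First correct the split-half correlation to full-test reliability: r_full = 2 × 0.61 / (1 + 0.61) ≈ 0.7578
Length factor from 26 to 23 items: n = 23/26 = 0.8846
r_new = n·r_full / (1 + (n − 1)·r_full) = 0.6703 / 0.9125 ≈ 0.7346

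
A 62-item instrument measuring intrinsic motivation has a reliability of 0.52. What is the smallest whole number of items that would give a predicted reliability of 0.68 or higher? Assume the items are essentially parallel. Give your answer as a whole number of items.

122

Spearman-Brown solved for the length factor n:
n = r*(1 − r) / [ r (1 − r*) ]
n = [0.68 × 0.48] / [0.52 × 0.32]
n = 0.3264 / 0.1664 ≈ 1.9615
1.9615 × 62 = 121.61 → 122 items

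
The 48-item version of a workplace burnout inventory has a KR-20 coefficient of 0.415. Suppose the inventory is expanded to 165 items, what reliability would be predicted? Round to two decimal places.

0.71

n = 165/48 = 3.4375
Apply the Spearman-Brown prophecy formula, r' = nr / [1 + (n − 1)r]:
r_new = (3.4375 × 0.415) / (1 + (3.4375 − 1) × 0.415)
r_new = 1.4266 / 2.0116 ≈ 0.7092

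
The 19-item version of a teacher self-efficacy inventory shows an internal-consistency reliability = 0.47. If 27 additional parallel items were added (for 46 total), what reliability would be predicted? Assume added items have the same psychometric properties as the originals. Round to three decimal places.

0.682

n = 46/19 = 2.4211
Spearman-Brown: r_new = n·r / (1 + (n − 1)·r)
r_new = (2.4211 × 0.47) / (1 + (2.4211 − 1) × 0.47)
r_new = 1.1379 / 1.6679 ≈ 0.6822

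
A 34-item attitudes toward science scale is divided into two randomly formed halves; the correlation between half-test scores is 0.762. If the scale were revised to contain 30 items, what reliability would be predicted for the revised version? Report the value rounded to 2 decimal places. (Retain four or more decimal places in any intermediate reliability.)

0.85

First correct the split-half correlation to full-test reliability: r_full = 2 × 0.762 / (1 + 0.762) ≈ 0.8649
Length factor from 34 to 30 items: n = 30/34 = 0.8824
r_new = n·r_full / (1 + (n − 1)·r_full) = 0.7632 / 0.8983 ≈ 0.8496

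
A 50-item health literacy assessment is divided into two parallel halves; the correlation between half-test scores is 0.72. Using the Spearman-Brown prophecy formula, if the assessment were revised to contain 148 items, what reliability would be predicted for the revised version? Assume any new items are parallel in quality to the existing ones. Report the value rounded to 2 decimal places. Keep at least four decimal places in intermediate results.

0.94

First correct the split-half correlation to full-test reliability: r_full = 2 × 0.72 / (1 + 0.72) ≈ 0.8372
Then adjust to 148 items: n = 148/50 = 2.9600
r_new = n·r_full / (1 + (n − 1)·r_full) = 2.4781 / 2.6409 ≈ 0.9384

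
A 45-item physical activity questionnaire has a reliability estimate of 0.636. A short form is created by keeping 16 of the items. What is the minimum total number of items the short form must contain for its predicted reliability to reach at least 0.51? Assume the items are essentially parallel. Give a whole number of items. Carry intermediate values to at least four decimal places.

27

Short-form reliability: n = 16/45 = 0.3556; r_16 = n·r/(1+(n−1)r) ≈ 0.3832
Length factor from the short form to reach 0.51: n' = 0.51(1 − 0.3832) / [0.3832(1 − 0.51)] ≈ 1.6753
Items = 1.6753 × 16 ≈ 26.80 → 27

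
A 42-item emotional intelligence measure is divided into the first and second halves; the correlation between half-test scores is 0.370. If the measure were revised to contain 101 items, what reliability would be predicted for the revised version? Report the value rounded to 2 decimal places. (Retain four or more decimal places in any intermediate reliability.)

Spearman-Brown correction (n = 2): r_full = 2·0.370/(1 + 0.370) = 0.5401
Then adjust to 101 items: n = 101/42 = 2.4048
r_new = n·r_full / (1 + (n − 1)·r_full) = 1.2988 / 1.7587 ≈ 0.7385

0.74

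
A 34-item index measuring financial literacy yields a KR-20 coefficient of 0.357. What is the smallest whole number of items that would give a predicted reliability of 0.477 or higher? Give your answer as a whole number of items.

56

Rearranging the Spearman-Brown formula for n,
n = r*(1 − r) / [ r (1 − r*) ]
n = [0.477 × 0.643] / [0.357 × 0.523]
  = 0.306711 / 0.186711 = 1.6427
Items needed = n × 34 = 1.6427 × 34 ≈ 55.85 → round up to 56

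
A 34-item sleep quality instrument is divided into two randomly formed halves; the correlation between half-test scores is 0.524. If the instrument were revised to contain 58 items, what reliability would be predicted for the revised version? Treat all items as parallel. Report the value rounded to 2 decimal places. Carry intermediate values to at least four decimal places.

0.79

Spearman-Brown correction (n = 2): r_full = 2·0.524/(1 + 0.524) = 0.6877
Then adjust to 58 items: n = 58/34 = 1.7059
r_new = n·r_full / (1 + (n − 1)·r_full) = 1.1731 / 1.4854 ≈ 0.7898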